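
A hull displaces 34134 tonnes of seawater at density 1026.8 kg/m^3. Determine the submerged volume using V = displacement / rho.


Formula: V = mass / rho
Step 1 — convert tonnes to kg: 34134 t * 1000 = 34134000 kg
Step 2 — V = 34134000 / 1026.8 ≈ 33243 m^3 (5 s.f.)

33243 m^3


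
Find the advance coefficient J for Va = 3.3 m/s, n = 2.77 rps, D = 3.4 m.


Formula: J = Va / (n * D)
Step 1 — n * D = 2.77 * 3.4 = 9.418
Step 2 — J = 3.3 / 9.418 ≈ 0.35039 (5 s.f.)

0.35039


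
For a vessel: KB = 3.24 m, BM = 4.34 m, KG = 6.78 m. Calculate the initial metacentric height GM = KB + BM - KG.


Formula: GM = KB + BM - KG
Step 1 — KM = KB + BM = 3.24 + 4.34 = 7.58 m
Step 2 — GM = KM - KG = 7.58 - 6.78 = 0.8 m

0.8 m


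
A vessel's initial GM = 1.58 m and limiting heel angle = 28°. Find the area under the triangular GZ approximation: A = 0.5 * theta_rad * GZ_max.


Formula: GZ_max = GM * sin(theta); Area = 0.5 * theta_rad * GZ_max
Step 1 — GZ_max = 1.58 * sin(28°) = 1.58 * 0.469472 = 0.741766 m
Step 2 — theta_rad = 28 * pi/180 = 0.488692 rad
Step 3 — Area = 0.5 * 0.488692 * 0.741766 ≈ 0.18125 m·rad (5 s.f.)

0.18125 m·rad


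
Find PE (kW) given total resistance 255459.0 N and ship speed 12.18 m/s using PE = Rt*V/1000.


Formula: PE = Rt * V / 1000 (kW)
Step 1 — PE (W) = 255459.0 * 12.18 = 3111490.62 W
Step 2 — PE (kW) = 3111490.62 / 1000 ≈ 3111.5 kW (5 s.f.)

3111.5 kW


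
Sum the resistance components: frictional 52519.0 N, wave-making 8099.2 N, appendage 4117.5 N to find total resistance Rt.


Formula: Rt = Rf + Rw + Ra
Substituting: Rt = 52519.0 + 8099.2 + 4117.5
Result: Rt = 64735.7 N

64735.7 N


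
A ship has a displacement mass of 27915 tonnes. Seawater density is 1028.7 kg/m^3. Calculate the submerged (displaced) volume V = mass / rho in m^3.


Formula: V = mass / rho
Step 1 — convert tonnes to kg: 27915 t * 1000 = 27915000 kg
Step 2 — V = 27915000 / 1028.7 ≈ 27136 m^3 (5 s.f.)

27136 m^3


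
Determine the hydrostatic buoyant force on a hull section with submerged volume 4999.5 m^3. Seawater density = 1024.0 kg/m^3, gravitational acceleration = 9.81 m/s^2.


Formula: Fb = rho * g * V
Substituting: Fb = 1024.0 * 9.81 * 4999.5
Intermediate: 1024.0 * 9.81 = 10045.44
Result: Fb = 10045.44 * 4999.5 ≈ 50222000 N (5 s.f.)

50222000 N


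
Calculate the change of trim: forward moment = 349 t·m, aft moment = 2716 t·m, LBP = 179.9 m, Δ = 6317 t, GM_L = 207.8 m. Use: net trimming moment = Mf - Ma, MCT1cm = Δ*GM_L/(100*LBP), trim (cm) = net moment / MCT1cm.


Formula: net trimming moment = Mf - Ma; MCT1cm = Δ*GM_L/(100*LBP); trim = net moment / MCT1cm
Step 1 — net trimming moment = 349 - 2716 = -2367 t·m
Step 2 — MCT1cm = 6317 * 207.8 / (100 * 179.9) = 72.9668 t·m/cm
Step 3 — trim = -2367 / 72.9668 ≈ -32.439 cm (5 s.f.)

-32.439 cm


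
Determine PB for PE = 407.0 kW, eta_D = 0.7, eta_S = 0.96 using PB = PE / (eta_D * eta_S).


Formula: PB = PE / (eta_D * eta_S)
Step 1 — combined efficiency = eta_D * eta_S = 0.7 * 0.96 = 0.672
Step 2 — PB = 407.0 / 0.672 ≈ 605.65 kW (5 s.f.)

605.65 kW


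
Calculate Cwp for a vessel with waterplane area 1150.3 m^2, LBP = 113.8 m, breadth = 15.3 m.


Formula: Cwp = Aw / (L * B)
Step 1 — L * B = 113.8 * 15.3 = 1741.14 m^2
Step 2 — Cwp = 1150.3 / 1741.14 ≈ 0.66066 (5 s.f.)

0.66066


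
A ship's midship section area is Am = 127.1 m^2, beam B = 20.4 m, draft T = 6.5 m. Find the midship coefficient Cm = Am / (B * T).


Formula: Cm = Am / (B * T)
Step 1 — B * T = 20.4 * 6.5 = 132.6 m^2
Step 2 — Cm = 127.1 / 132.6 ≈ 0.95852 (5 s.f.)

0.95852


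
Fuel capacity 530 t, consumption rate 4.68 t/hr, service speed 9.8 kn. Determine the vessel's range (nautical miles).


Formula: endurance = fuel / rate; range = endurance * speed
Step 1 — endurance = 530 / 4.68 = 113.2479 hours
Step 2 — range = 113.2479 * 9.8 ≈ 1109.8 nautical miles (5 s.f.)

1109.8 NM


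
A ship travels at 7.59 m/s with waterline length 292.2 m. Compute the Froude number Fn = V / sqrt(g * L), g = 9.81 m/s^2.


Formula: Fn = V / sqrt(g * L)
Step 1 — g * L = 9.81 * 292.2 = 2866.482
Step 2 — sqrt(g * L) = sqrt(2866.482) = 53.539537
Step 3 — Fn = 7.59 / 53.539537 ≈ 0.14176 (5 s.f.)

0.14176


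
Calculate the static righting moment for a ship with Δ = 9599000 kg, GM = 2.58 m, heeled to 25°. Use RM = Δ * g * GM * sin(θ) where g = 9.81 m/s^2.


Formula: GZ = GM * sin(theta); RM = disp * g * GZ
Step 1 — GZ = 2.58 * sin(25°) = 2.58 * 0.422618 = 1.090354 m
Step 2 — RM = 9599000 * 9.81 * 1.090354 ≈ 102670000 N·m (5 s.f.)

102670000 N·m


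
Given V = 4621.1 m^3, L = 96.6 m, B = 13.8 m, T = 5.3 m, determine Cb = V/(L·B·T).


Formula: Cb = V / (L * B * T)
Step 1 — L * B * T = 96.6 * 13.8 * 5.3 = 7065.324 m^3
Step 2 — Cb = 4621.1 / 7065.324 ≈ 0.65405 (5 s.f.)

0.65405


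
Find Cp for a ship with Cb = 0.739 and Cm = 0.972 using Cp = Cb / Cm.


Formula: Cp = Cb / Cm
Substituting: Cp = 0.739 / 0.972
Result: Cp ≈ 0.76029 (5 s.f.)

0.76029


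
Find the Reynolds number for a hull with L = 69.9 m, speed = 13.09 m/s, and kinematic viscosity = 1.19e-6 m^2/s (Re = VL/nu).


Formula: Re = V * L / nu
Step 1 — V * L = 13.09 * 69.9 = 914.991 m^2/s
Step 2 — Re = 914.991 / 1.19e-6 = 7.69e+08

7.69e+08


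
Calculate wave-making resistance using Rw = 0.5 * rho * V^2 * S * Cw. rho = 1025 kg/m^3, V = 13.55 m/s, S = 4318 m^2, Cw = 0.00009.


Formula: Rw = 0.5 * rho * V^2 * S * Cw
Step 1 — V^2 = 13.55^2 = 183.6025
Step 2 — 0.5 * rho * V^2 = 0.5 * 1025 * 183.6025 = 94096.28125
Step 3 — Rw = 94096.28125 * 4318 * 0.00009 ≈ 36568 N (5 s.f.)

36568 N


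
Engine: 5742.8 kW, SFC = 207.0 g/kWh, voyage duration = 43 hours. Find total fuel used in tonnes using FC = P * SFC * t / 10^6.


Formula: FC (tonnes) = P * SFC * t / 1,000,000
Step 1 — P * SFC * t = 5742.8 * 207.0 * 43 = 51116662.8 g
Step 2 — FC (tonnes) = 51116662.8 / 1,000,000 ≈ 51.117 tonnes (5 s.f.)

51.117 tonnes


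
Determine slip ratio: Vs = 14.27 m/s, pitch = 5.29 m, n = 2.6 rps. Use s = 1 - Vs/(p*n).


Formula: s = 1 - Vs / (p * n)
Step 1 — p * n = 5.29 * 2.6 = 13.754
Step 2 — Vs / (p*n) = 14.27 / 13.754 = 1.037516 (6 d.p.)
Step 3 — s = 1 - 1.037516 = -0.037516

-0.037516


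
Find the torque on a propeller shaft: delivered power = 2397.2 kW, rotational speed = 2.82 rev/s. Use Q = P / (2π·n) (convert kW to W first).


Formula: Q = P_W / (2 * pi * n)
Step 1 — P_W = 2397.2 kW * 1000 = 2397200.0 W
Step 2 — 2 * pi * n = 2 * pi * 2.82 = 17.718583
Step 3 — Q = 2397200.0 / 17.718583 ≈ 135290 N·m (5 s.f.)

135290 N·m


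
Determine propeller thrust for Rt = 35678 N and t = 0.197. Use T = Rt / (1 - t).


Formula: T = Rt / (1 - t)
Step 1 — (1 - t) = 1 - 0.197 = 0.803
Step 2 — T = 35678 / 0.803 ≈ 44431 N (5 s.f.)

44431 N


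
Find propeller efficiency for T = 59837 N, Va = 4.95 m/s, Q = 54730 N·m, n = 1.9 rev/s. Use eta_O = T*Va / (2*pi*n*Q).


Formula: eta = T * Va / (2 * pi * n * Q)
Step 1 — numerator = T * Va = 59837 * 4.95 = 296193.15
Step 2 — 2 * pi * n = 2 * pi * 1.9 = 11.938052
Step 3 — denominator = 11.938052 * 54730 = 653369.59
Step 4 — eta = 296193.15 / 653369.59 ≈ 0.45333 (5 s.f.)

0.45333


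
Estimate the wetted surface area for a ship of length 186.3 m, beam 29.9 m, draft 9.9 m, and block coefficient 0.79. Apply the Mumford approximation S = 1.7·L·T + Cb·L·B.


Formula: S = 1.7*L*T + V/T with V = Cb*L*B*T, i.e. S = L * (1.7*T + Cb*B)
Step 1 — 1.7*T = 1.7 * 9.9 = 16.83 m
Step 2 — Cb*B = 0.79 * 29.9 = 23.621 m
Step 3 — 1.7*T + Cb*B = 16.83 + 23.621 = 40.451 m
Step 4 — S = 186.3 * 40.451 ≈ 7536.0 m^2 (5 s.f.)

7536.0 m^2


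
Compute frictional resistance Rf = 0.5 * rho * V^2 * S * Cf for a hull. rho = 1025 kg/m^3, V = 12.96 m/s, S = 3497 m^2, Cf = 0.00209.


Formula: Rf = 0.5 * rho * V^2 * S * Cf
Step 1 — V^2 = 12.96^2 = 167.9616
Step 2 — 0.5 * rho * V^2 = 0.5 * 1025 * 167.9616 = 86080.32
Step 3 — Rf = 86080.32 * 3497 * 0.00209 ≈ 629140 N (5 s.f.)

629140 N


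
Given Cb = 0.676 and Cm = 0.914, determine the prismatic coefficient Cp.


Formula: Cp = Cb / Cm
Substituting: Cp = 0.676 / 0.914
Result: Cp ≈ 0.73961 (5 s.f.)

0.73961


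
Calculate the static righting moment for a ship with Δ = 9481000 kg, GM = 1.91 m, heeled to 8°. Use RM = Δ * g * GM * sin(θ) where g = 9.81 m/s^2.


Formula: GZ = GM * sin(theta); RM = disp * g * GZ
Step 1 — GZ = 1.91 * sin(8°) = 1.91 * 0.139173 = 0.26582 m
Step 2 — RM = 9481000 * 9.81 * 0.26582 ≈ 24724000 N·m (5 s.f.)

24724000 N·m


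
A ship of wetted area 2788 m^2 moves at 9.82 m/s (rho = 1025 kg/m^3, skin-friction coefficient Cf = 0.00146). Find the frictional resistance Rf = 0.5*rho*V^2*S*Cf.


Formula: Rf = 0.5 * rho * V^2 * S * Cf
Step 1 — V^2 = 9.82^2 = 96.4324
Step 2 — 0.5 * rho * V^2 = 0.5 * 1025 * 96.4324 = 49421.605
Step 3 — Rf = 49421.605 * 2788 * 0.00146 ≈ 201170 N (5 s.f.)

201170 N


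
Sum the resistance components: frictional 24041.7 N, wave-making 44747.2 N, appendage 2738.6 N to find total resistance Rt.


Formula: Rt = Rf + Rw + Ra
Substituting: Rt = 24041.7 + 44747.2 + 2738.6
Result: Rt = 71527.5 N

71527.5 N


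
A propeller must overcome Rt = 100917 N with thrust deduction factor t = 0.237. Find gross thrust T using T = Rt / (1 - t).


Formula: T = Rt / (1 - t)
Step 1 — (1 - t) = 1 - 0.237 = 0.763
Step 2 — T = 100917 / 0.763 ≈ 132260 N (5 s.f.)

132260 N


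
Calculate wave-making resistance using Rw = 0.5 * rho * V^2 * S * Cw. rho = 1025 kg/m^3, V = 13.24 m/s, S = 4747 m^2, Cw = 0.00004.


Formula: Rw = 0.5 * rho * V^2 * S * Cw
Step 1 — V^2 = 13.24^2 = 175.2976
Step 2 — 0.5 * rho * V^2 = 0.5 * 1025 * 175.2976 = 89840.02
Step 3 — Rw = 89840.02 * 4747 * 0.00004 ≈ 17059 N (5 s.f.)

17059 N


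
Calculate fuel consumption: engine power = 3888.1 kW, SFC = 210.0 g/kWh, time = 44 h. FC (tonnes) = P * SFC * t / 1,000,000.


Formula: FC (tonnes) = P * SFC * t / 1,000,000
Step 1 — P * SFC * t = 3888.1 * 210.0 * 44 = 35926044.0 g
Step 2 — FC (tonnes) = 35926044.0 / 1,000,000 ≈ 35.926 tonnes (5 s.f.)

35.926 tonnes


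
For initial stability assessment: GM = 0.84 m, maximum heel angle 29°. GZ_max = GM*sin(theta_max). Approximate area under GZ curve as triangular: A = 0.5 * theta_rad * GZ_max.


Formula: GZ_max = GM * sin(theta); Area = 0.5 * theta_rad * GZ_max
Step 1 — GZ_max = 0.84 * sin(29°) = 0.84 * 0.48481 = 0.40724 m
Step 2 — theta_rad = 29 * pi/180 = 0.506145 rad
Step 3 — Area = 0.5 * 0.506145 * 0.40724 ≈ 0.10306 m·rad (5 s.f.)

0.10306 m·rad


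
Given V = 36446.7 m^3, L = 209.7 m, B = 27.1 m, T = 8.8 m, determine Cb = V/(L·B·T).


Formula: Cb = V / (L * B * T)
Step 1 — L * B * T = 209.7 * 27.1 * 8.8 = 50009.256 m^3
Step 2 — Cb = 36446.7 / 50009.256 ≈ 0.72880 (5 s.f.)

0.72880


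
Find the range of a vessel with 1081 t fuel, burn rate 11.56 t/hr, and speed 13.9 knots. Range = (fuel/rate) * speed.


Formula: endurance = fuel / rate; range = endurance * speed
Step 1 — endurance = 1081 / 11.56 = 93.5121 hours
Step 2 — range = 93.5121 * 13.9 ≈ 1299.8 nautical miles (5 s.f.)

1299.8 NM


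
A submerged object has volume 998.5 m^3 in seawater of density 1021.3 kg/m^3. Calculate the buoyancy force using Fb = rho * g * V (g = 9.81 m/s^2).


Formula: Fb = rho * g * V
Substituting: Fb = 1021.3 * 9.81 * 998.5
Intermediate: 1021.3 * 9.81 = 10018.953
Result: Fb = 10018.953 * 998.5 ≈ 10004000 N (5 s.f.)

10004000 N


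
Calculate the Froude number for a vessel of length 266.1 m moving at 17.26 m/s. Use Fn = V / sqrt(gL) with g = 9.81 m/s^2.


Formula: Fn = V / sqrt(g * L)
Step 1 — g * L = 9.81 * 266.1 = 2610.441
Step 2 — sqrt(g * L) = sqrt(2610.441) = 51.092475
Step 3 — Fn = 17.26 / 51.092475 ≈ 0.33782 (5 s.f.)

0.33782


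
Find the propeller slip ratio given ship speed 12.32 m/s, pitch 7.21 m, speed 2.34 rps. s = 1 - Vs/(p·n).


Formula: s = 1 - Vs / (p * n)
Step 1 — p * n = 7.21 * 2.34 = 16.8714
Step 2 — Vs / (p*n) = 12.32 / 16.8714 = 0.73023 (6 d.p.)
Step 3 — s = 1 - 0.73023 = 0.26977

0.26977


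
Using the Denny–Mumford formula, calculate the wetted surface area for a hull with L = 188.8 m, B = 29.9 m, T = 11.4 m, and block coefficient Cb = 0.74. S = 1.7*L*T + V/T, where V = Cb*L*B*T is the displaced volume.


Formula: S = 1.7*L*T + V/T with V = Cb*L*B*T, i.e. S = L * (1.7*T + Cb*B)
Step 1 — 1.7*T = 1.7 * 11.4 = 19.38 m
Step 2 — Cb*B = 0.74 * 29.9 = 22.126 m
Step 3 — 1.7*T + Cb*B = 19.38 + 22.126 = 41.506 m
Step 4 — S = 188.8 * 41.506 ≈ 7836.3 m^2 (5 s.f.)

7836.3 m^2


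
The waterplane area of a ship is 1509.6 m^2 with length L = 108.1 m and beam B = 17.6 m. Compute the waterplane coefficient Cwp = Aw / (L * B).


Formula: Cwp = Aw / (L * B)
Step 1 — L * B = 108.1 * 17.6 = 1902.56 m^2
Step 2 — Cwp = 1509.6 / 1902.56 ≈ 0.79346 (5 s.f.)

0.79346


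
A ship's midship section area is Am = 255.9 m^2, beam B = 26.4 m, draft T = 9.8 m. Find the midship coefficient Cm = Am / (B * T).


Formula: Cm = Am / (B * T)
Step 1 — B * T = 26.4 * 9.8 = 258.72 m^2
Step 2 — Cm = 255.9 / 258.72 ≈ 0.98910 (5 s.f.)

0.98910


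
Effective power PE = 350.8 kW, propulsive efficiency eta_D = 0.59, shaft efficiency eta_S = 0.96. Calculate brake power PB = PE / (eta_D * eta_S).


Formula: PB = PE / (eta_D * eta_S)
Step 1 — combined efficiency = eta_D * eta_S = 0.59 * 0.96 = 0.5664
Step 2 — PB = 350.8 / 0.5664 ≈ 619.35 kW (5 s.f.)

619.35 kW


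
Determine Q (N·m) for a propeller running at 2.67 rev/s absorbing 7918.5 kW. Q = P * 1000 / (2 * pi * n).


Formula: Q = P_W / (2 * pi * n)
Step 1 — P_W = 7918.5 kW * 1000 = 7918500.0 W
Step 2 — 2 * pi * n = 2 * pi * 2.67 = 16.776105
Step 3 — Q = 7918500.0 / 16.776105 ≈ 472010 N·m (5 s.f.)

472010 N·m


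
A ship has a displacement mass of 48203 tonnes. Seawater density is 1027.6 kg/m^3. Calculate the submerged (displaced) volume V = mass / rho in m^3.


Formula: V = mass / rho
Step 1 — convert tonnes to kg: 48203 t * 1000 = 48203000 kg
Step 2 — V = 48203000 / 1027.6 ≈ 46908 m^3 (5 s.f.)

46908 m^3


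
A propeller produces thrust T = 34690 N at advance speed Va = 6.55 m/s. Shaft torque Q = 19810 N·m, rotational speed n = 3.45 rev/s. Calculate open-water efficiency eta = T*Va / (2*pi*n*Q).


Formula: eta = T * Va / (2 * pi * n * Q)
Step 1 — numerator = T * Va = 34690 * 6.55 = 227219.5
Step 2 — 2 * pi * n = 2 * pi * 3.45 = 21.676989
Step 3 — denominator = 21.676989 * 19810 = 429421.15
Step 4 — eta = 227219.5 / 429421.15 ≈ 0.52913 (5 s.f.)

0.52913


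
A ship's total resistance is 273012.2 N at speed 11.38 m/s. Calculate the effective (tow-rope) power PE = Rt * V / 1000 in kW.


Formula: PE = Rt * V / 1000 (kW)
Step 1 — PE (W) = 273012.2 * 11.38 = 3106878.836 W
Step 2 — PE (kW) = 3106878.836 / 1000 ≈ 3106.9 kW (5 s.f.)

3106.9 kW


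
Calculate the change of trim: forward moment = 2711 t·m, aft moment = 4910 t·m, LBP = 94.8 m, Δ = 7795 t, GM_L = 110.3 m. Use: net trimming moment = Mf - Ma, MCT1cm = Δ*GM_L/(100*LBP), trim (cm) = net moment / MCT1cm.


Formula: net trimming moment = Mf - Ma; MCT1cm = Δ*GM_L/(100*LBP); trim = net moment / MCT1cm
Step 1 — net trimming moment = 2711 - 4910 = -2199 t·m
Step 2 — MCT1cm = 7795 * 110.3 / (100 * 94.8) = 90.695 t·m/cm
Step 3 — trim = -2199 / 90.695 ≈ -24.246 cm (5 s.f.)

-24.246 cm


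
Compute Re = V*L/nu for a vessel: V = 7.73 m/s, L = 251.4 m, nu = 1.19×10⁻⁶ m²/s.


Formula: Re = V * L / nu
Step 1 — V * L = 7.73 * 251.4 = 1943.322 m^2/s
Step 2 — Re = 1943.322 / 1.19e-6 = 1.63e+09

1.63e+09


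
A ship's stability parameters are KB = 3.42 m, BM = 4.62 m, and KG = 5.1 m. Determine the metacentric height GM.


Formula: GM = KB + BM - KG
Step 1 — KM = KB + BM = 3.42 + 4.62 = 8.04 m
Step 2 — GM = KM - KG = 8.04 - 5.1 = 2.94 m

2.94 m


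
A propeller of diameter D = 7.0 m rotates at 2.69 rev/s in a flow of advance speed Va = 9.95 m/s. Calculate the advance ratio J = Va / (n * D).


Formula: J = Va / (n * D)
Step 1 — n * D = 2.69 * 7.0 = 18.83
Step 2 — J = 9.95 / 18.83 ≈ 0.52841 (5 s.f.)

0.52841


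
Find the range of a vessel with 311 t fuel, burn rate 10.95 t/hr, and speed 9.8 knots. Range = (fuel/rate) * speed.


Formula: endurance = fuel / rate; range = endurance * speed
Step 1 — endurance = 311 / 10.95 = 28.4018 hours
Step 2 — range = 28.4018 * 9.8 ≈ 278.34 nautical miles (5 s.f.)

278.34 NM


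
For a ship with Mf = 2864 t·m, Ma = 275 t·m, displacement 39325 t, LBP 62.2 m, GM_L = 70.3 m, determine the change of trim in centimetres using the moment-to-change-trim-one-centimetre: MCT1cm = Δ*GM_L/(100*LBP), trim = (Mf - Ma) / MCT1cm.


Formula: net trimming moment = Mf - Ma; MCT1cm = Δ*GM_L/(100*LBP); trim = net moment / MCT1cm
Step 1 — net trimming moment = 2864 - 275 = 2589 t·m
Step 2 — MCT1cm = 39325 * 70.3 / (100 * 62.2) = 444.461 t·m/cm
Step 3 — trim = 2589 / 444.461 ≈ 5.8250 cm (5 s.f.)

5.8250 cm


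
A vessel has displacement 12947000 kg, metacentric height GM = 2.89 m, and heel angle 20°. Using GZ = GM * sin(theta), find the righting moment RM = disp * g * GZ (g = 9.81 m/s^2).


Formula: GZ = GM * sin(theta); RM = disp * g * GZ
Step 1 — GZ = 2.89 * sin(20°) = 2.89 * 0.34202 = 0.988438 m
Step 2 — RM = 12947000 * 9.81 * 0.988438 ≈ 125540000 N·m (5 s.f.)

125540000 N·m


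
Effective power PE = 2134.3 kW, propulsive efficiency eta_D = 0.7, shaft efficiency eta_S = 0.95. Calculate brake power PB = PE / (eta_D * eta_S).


Formula: PB = PE / (eta_D * eta_S)
Step 1 — combined efficiency = eta_D * eta_S = 0.7 * 0.95 = 0.665
Step 2 — PB = 2134.3 / 0.665 ≈ 3209.5 kW (5 s.f.)

3209.5 kW


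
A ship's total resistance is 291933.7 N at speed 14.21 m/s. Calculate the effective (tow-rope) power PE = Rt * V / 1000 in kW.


Formula: PE = Rt * V / 1000 (kW)
Step 1 — PE (W) = 291933.7 * 14.21 = 4148377.877 W
Step 2 — PE (kW) = 4148377.877 / 1000 ≈ 4148.4 kW (5 s.f.)

4148.4 kW


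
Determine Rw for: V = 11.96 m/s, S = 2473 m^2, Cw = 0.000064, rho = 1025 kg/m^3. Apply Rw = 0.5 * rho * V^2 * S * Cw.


Formula: Rw = 0.5 * rho * V^2 * S * Cw
Step 1 — V^2 = 11.96^2 = 143.0416
Step 2 — 0.5 * rho * V^2 = 0.5 * 1025 * 143.0416 = 73308.82
Step 3 — Rw = 73308.82 * 2473 * 0.000064 ≈ 11603 N (5 s.f.)

11603 N


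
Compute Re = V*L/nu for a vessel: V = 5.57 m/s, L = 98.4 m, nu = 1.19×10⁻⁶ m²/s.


Formula: Re = V * L / nu
Step 1 — V * L = 5.57 * 98.4 = 548.088 m^2/s
Step 2 — Re = 548.088 / 1.19e-6 = 4.61e+08

4.61e+08


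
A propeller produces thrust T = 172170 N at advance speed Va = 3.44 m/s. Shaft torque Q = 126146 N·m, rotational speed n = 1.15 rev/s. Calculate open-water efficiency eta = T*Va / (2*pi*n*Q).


Formula: eta = T * Va / (2 * pi * n * Q)
Step 1 — numerator = T * Va = 172170 * 3.44 = 592264.8
Step 2 — 2 * pi * n = 2 * pi * 1.15 = 7.225663
Step 3 — denominator = 7.225663 * 126146 = 911488.48
Step 4 — eta = 592264.8 / 911488.48 ≈ 0.64978 (5 s.f.)

0.64978


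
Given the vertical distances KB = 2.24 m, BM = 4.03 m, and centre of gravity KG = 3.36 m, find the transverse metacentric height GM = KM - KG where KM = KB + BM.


Formula: GM = KB + BM - KG
Step 1 — KM = KB + BM = 2.24 + 4.03 = 6.27 m
Step 2 — GM = KM - KG = 6.27 - 3.36 = 2.91 m

2.91 m


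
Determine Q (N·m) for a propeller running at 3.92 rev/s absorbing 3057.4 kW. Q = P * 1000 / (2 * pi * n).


Formula: Q = P_W / (2 * pi * n)
Step 1 — P_W = 3057.4 kW * 1000 = 3057400.0 W
Step 2 — 2 * pi * n = 2 * pi * 3.92 = 24.630086
Step 3 — Q = 3057400.0 / 24.630086 ≈ 124130 N·m (5 s.f.)

124130 N·m


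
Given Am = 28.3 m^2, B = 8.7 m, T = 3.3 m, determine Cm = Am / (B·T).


Formula: Cm = Am / (B * T)
Step 1 — B * T = 8.7 * 3.3 = 28.71 m^2
Step 2 — Cm = 28.3 / 28.71 ≈ 0.98572 (5 s.f.)

0.98572


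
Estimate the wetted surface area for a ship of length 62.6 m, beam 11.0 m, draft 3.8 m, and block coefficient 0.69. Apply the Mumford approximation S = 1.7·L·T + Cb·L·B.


Formula: S = 1.7*L*T + V/T with V = Cb*L*B*T, i.e. S = L * (1.7*T + Cb*B)
Step 1 — 1.7*T = 1.7 * 3.8 = 6.46 m
Step 2 — Cb*B = 0.69 * 11.0 = 7.59 m
Step 3 — 1.7*T + Cb*B = 6.46 + 7.59 = 14.05 m
Step 4 — S = 62.6 * 14.05 ≈ 879.53 m^2 (5 s.f.)

879.53 m^2


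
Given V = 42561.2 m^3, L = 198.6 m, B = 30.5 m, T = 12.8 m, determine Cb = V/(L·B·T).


Formula: Cb = V / (L * B * T)
Step 1 — L * B * T = 198.6 * 30.5 * 12.8 = 77533.44 m^3
Step 2 — Cb = 42561.2 / 77533.44 ≈ 0.54894 (5 s.f.)

0.54894


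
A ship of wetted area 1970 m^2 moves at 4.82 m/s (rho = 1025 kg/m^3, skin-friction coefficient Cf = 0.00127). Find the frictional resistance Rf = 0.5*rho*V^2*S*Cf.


Formula: Rf = 0.5 * rho * V^2 * S * Cf
Step 1 — V^2 = 4.82^2 = 23.2324
Step 2 — 0.5 * rho * V^2 = 0.5 * 1025 * 23.2324 = 11906.605
Step 3 — Rf = 11906.605 * 1970 * 0.00127 ≈ 29789 N (5 s.f.)

29789 N


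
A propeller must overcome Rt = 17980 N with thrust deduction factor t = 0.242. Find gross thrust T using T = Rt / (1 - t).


Formula: T = Rt / (1 - t)
Step 1 — (1 - t) = 1 - 0.242 = 0.758
Step 2 — T = 17980 / 0.758 ≈ 23720 N (5 s.f.)

23720 N


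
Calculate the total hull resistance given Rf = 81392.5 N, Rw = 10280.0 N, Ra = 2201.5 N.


Formula: Rt = Rf + Rw + Ra
Substituting: Rt = 81392.5 + 10280.0 + 2201.5
Result: Rt = 93874.0 N

93874.0 N


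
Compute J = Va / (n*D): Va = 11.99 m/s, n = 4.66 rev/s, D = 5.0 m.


Formula: J = Va / (n * D)
Step 1 — n * D = 4.66 * 5.0 = 23.3
Step 2 — J = 11.99 / 23.3 ≈ 0.51459 (5 s.f.)

0.51459


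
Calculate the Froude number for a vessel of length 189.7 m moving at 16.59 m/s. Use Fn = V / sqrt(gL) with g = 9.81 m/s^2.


Formula: Fn = V / sqrt(g * L)
Step 1 — g * L = 9.81 * 189.7 = 1860.957
Step 2 — sqrt(g * L) = sqrt(1860.957) = 43.138811
Step 3 — Fn = 16.59 / 43.138811 ≈ 0.38457 (5 s.f.)

0.38457


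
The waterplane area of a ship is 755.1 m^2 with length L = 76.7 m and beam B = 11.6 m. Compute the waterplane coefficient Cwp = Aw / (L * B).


Formula: Cwp = Aw / (L * B)
Step 1 — L * B = 76.7 * 11.6 = 889.72 m^2
Step 2 — Cwp = 755.1 / 889.72 ≈ 0.84869 (5 s.f.)

0.84869


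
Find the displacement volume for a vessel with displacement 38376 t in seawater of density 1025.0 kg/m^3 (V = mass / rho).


Formula: V = mass / rho
Step 1 — convert tonnes to kg: 38376 t * 1000 = 38376000 kg
Step 2 — V = 38376000 / 1025.0 ≈ 37440 m^3 (5 s.f.)

37440 m^3


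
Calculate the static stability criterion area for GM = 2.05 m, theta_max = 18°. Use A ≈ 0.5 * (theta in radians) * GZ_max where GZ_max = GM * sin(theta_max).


Formula: GZ_max = GM * sin(theta); Area = 0.5 * theta_rad * GZ_max
Step 1 — GZ_max = 2.05 * sin(18°) = 2.05 * 0.309017 = 0.633485 m
Step 2 — theta_rad = 18 * pi/180 = 0.314159 rad
Step 3 — Area = 0.5 * 0.314159 * 0.633485 ≈ 0.099508 m·rad (5 s.f.)

0.099508 m·rad


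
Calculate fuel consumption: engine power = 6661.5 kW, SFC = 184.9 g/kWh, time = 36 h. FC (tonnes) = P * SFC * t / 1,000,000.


Formula: FC (tonnes) = P * SFC * t / 1,000,000
Step 1 — P * SFC * t = 6661.5 * 184.9 * 36 = 44341608.6 g
Step 2 — FC (tonnes) = 44341608.6 / 1,000,000 ≈ 44.342 tonnes (5 s.f.)

44.342 tonnes


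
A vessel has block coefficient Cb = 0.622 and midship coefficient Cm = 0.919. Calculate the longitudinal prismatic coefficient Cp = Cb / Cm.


Formula: Cp = Cb / Cm
Substituting: Cp = 0.622 / 0.919
Result: Cp ≈ 0.67682 (5 s.f.)

0.67682


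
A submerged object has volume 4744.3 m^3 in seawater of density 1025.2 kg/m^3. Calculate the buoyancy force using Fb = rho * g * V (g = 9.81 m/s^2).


Formula: Fb = rho * g * V
Substituting: Fb = 1025.2 * 9.81 * 4744.3
Intermediate: 1025.2 * 9.81 = 10057.212
Result: Fb = 10057.212 * 4744.3 ≈ 47714000 N (5 s.f.)

47714000 N


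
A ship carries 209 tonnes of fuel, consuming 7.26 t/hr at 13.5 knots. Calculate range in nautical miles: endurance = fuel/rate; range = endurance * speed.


Formula: endurance = fuel / rate; range = endurance * speed
Step 1 — endurance = 209 / 7.26 = 28.7879 hours
Step 2 — range = 28.7879 * 13.5 ≈ 388.64 nautical miles (5 s.f.)

388.64 NM


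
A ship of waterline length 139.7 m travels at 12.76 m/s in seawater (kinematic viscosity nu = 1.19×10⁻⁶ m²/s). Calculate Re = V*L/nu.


Formula: Re = V * L / nu
Step 1 — V * L = 12.76 * 139.7 = 1782.572 m^2/s
Step 2 — Re = 1782.572 / 1.19e-6 = 1.50e+09

1.50e+09


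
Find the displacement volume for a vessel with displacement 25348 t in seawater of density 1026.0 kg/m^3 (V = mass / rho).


Formula: V = mass / rho
Step 1 — convert tonnes to kg: 25348 t * 1000 = 25348000 kg
Step 2 — V = 25348000 / 1026.0 ≈ 24706 m^3 (5 s.f.)

24706 m^3


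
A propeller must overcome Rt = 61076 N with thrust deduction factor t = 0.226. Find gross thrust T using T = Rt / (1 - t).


Formula: T = Rt / (1 - t)
Step 1 — (1 - t) = 1 - 0.226 = 0.774
Step 2 — T = 61076 / 0.774 ≈ 78910 N (5 s.f.)

78910 N


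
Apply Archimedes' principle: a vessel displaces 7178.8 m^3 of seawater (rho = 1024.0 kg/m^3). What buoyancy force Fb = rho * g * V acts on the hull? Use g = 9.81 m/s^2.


Formula: Fb = rho * g * V
Substituting: Fb = 1024.0 * 9.81 * 7178.8
Intermediate: 1024.0 * 9.81 = 10045.44
Result: Fb = 10045.44 * 7178.8 ≈ 72114000 N (5 s.f.)

72114000 N


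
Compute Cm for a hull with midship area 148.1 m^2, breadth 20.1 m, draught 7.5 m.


Formula: Cm = Am / (B * T)
Step 1 — B * T = 20.1 * 7.5 = 150.75 m^2
Step 2 — Cm = 148.1 / 150.75 ≈ 0.98242 (5 s.f.)

0.98242


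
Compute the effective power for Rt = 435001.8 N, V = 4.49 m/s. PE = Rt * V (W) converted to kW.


Formula: PE = Rt * V / 1000 (kW)
Step 1 — PE (W) = 435001.8 * 4.49 = 1953158.082 W
Step 2 — PE (kW) = 1953158.082 / 1000 ≈ 1953.2 kW (5 s.f.)

1953.2 kW


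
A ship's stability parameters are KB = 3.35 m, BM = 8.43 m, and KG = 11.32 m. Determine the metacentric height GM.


Formula: GM = KB + BM - KG
Step 1 — KM = KB + BM = 3.35 + 8.43 = 11.78 m
Step 2 — GM = KM - KG = 11.78 - 11.32 = 0.46 m

0.46 m


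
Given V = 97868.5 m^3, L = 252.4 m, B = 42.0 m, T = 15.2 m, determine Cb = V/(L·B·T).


Formula: Cb = V / (L * B * T)
Step 1 — L * B * T = 252.4 * 42.0 * 15.2 = 161132.16 m^3
Step 2 — Cb = 97868.5 / 161132.16 ≈ 0.60738 (5 s.f.)

0.60738


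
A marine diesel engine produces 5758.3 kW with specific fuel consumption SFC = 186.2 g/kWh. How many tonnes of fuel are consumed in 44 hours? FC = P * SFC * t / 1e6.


Formula: FC (tonnes) = P * SFC * t / 1,000,000
Step 1 — P * SFC * t = 5758.3 * 186.2 * 44 = 47176600.24 g
Step 2 — FC (tonnes) = 47176600.24 / 1,000,000 ≈ 47.177 tonnes (5 s.f.)

47.177 tonnes


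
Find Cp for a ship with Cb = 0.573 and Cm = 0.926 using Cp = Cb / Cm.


Formula: Cp = Cb / Cm
Substituting: Cp = 0.573 / 0.926
Result: Cp ≈ 0.61879 (5 s.f.)

0.61879


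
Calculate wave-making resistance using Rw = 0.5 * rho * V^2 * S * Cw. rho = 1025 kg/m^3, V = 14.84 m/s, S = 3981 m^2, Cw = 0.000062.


Formula: Rw = 0.5 * rho * V^2 * S * Cw
Step 1 — V^2 = 14.84^2 = 220.2256
Step 2 — 0.5 * rho * V^2 = 0.5 * 1025 * 220.2256 = 112865.62
Step 3 — Rw = 112865.62 * 3981 * 0.000062 ≈ 27858 N (5 s.f.)

27858 N


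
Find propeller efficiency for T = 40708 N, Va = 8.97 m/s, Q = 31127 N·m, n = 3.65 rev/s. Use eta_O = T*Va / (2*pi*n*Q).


Formula: eta = T * Va / (2 * pi * n * Q)
Step 1 — numerator = T * Va = 40708 * 8.97 = 365150.76
Step 2 — 2 * pi * n = 2 * pi * 3.65 = 22.933626
Step 3 — denominator = 22.933626 * 31127 = 713854.98
Step 4 — eta = 365150.76 / 713854.98 ≈ 0.51152 (5 s.f.)

0.51152


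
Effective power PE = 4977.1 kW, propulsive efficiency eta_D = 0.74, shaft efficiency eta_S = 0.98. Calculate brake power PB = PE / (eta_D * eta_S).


Formula: PB = PE / (eta_D * eta_S)
Step 1 — combined efficiency = eta_D * eta_S = 0.74 * 0.98 = 0.7252
Step 2 — PB = 4977.1 / 0.7252 ≈ 6863.1 kW (5 s.f.)

6863.1 kW


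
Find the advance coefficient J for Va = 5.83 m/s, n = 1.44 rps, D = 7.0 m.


Formula: J = Va / (n * D)
Step 1 — n * D = 1.44 * 7.0 = 10.08
Step 2 — J = 5.83 / 10.08 ≈ 0.57837 (5 s.f.)

0.57837


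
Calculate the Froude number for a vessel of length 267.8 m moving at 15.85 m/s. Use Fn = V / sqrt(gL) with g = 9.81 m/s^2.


Formula: Fn = V / sqrt(g * L)
Step 1 — g * L = 9.81 * 267.8 = 2627.118
Step 2 — sqrt(g * L) = sqrt(2627.118) = 51.255419
Step 3 — Fn = 15.85 / 51.255419 ≈ 0.30924 (5 s.f.)

0.30924


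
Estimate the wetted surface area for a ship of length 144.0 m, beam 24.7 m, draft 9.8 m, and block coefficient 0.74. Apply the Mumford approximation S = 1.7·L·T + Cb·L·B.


Formula: S = 1.7*L*T + V/T with V = Cb*L*B*T, i.e. S = L * (1.7*T + Cb*B)
Step 1 — 1.7*T = 1.7 * 9.8 = 16.66 m
Step 2 — Cb*B = 0.74 * 24.7 = 18.278 m
Step 3 — 1.7*T + Cb*B = 16.66 + 18.278 = 34.938 m
Step 4 — S = 144.0 * 34.938 ≈ 5031.1 m^2 (5 s.f.)

5031.1 m^2


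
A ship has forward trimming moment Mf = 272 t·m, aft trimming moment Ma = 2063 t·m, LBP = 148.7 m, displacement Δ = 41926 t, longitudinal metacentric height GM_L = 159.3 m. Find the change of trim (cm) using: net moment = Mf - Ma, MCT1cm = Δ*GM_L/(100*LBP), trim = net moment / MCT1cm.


Formula: net trimming moment = Mf - Ma; MCT1cm = Δ*GM_L/(100*LBP); trim = net moment / MCT1cm
Step 1 — net trimming moment = 272 - 2063 = -1791 t·m
Step 2 — MCT1cm = 41926 * 159.3 / (100 * 148.7) = 449.1467 t·m/cm
Step 3 — trim = -1791 / 449.1467 ≈ -3.9876 cm (5 s.f.)

-3.9876 cm


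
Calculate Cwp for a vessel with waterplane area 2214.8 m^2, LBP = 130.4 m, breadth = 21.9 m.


Formula: Cwp = Aw / (L * B)
Step 1 — L * B = 130.4 * 21.9 = 2855.76 m^2
Step 2 — Cwp = 2214.8 / 2855.76 ≈ 0.77556 (5 s.f.)

0.77556


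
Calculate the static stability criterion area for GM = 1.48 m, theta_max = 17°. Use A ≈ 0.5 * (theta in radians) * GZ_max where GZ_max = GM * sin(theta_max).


Formula: GZ_max = GM * sin(theta); Area = 0.5 * theta_rad * GZ_max
Step 1 — GZ_max = 1.48 * sin(17°) = 1.48 * 0.292372 = 0.432711 m
Step 2 — theta_rad = 17 * pi/180 = 0.296706 rad
Step 3 — Area = 0.5 * 0.296706 * 0.432711 ≈ 0.064194 m·rad (5 s.f.)

0.064194 m·rad


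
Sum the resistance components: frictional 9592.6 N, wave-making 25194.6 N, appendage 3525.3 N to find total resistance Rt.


Formula: Rt = Rf + Rw + Ra
Substituting: Rt = 9592.6 + 25194.6 + 3525.3
Result: Rt = 38312.5 N

38312.5 N


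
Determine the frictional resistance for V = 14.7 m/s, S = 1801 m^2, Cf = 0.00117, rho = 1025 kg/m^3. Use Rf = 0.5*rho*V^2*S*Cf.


Formula: Rf = 0.5 * rho * V^2 * S * Cf
Step 1 — V^2 = 14.7^2 = 216.09
Step 2 — 0.5 * rho * V^2 = 0.5 * 1025 * 216.09 = 110746.125
Step 3 — Rf = 110746.125 * 1801 * 0.00117 ≈ 233360 N (5 s.f.)

233360 N


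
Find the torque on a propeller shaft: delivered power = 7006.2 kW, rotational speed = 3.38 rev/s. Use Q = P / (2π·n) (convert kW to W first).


Formula: Q = P_W / (2 * pi * n)
Step 1 — P_W = 7006.2 kW * 1000 = 7006200.0 W
Step 2 — 2 * pi * n = 2 * pi * 3.38 = 21.237166
Step 3 — Q = 7006200.0 / 21.237166 ≈ 329900 N·m (5 s.f.)

329900 N·m


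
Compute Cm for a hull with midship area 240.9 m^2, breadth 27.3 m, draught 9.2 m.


Formula: Cm = Am / (B * T)
Step 1 — B * T = 27.3 * 9.2 = 251.16 m^2
Step 2 — Cm = 240.9 / 251.16 ≈ 0.95915 (5 s.f.)

0.95915


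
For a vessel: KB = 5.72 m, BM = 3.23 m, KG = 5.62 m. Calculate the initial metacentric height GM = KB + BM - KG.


Formula: GM = KB + BM - KG
Step 1 — KM = KB + BM = 5.72 + 3.23 = 8.95 m
Step 2 — GM = KM - KG = 8.95 - 5.62 = 3.33 m

3.33 m


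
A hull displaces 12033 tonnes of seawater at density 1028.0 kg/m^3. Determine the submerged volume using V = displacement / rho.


Formula: V = mass / rho
Step 1 — convert tonnes to kg: 12033 t * 1000 = 12033000 kg
Step 2 — V = 12033000 / 1028.0 ≈ 11705 m^3 (5 s.f.)

11705 m^3


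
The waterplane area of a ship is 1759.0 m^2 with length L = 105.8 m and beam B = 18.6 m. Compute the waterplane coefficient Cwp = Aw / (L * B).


Formula: Cwp = Aw / (L * B)
Step 1 — L * B = 105.8 * 18.6 = 1967.88 m^2
Step 2 — Cwp = 1759.0 / 1967.88 ≈ 0.89386 (5 s.f.)

0.89386


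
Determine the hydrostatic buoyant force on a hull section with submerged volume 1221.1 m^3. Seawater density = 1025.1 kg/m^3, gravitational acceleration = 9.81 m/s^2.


Formula: Fb = rho * g * V
Substituting: Fb = 1025.1 * 9.81 * 1221.1
Intermediate: 1025.1 * 9.81 = 10056.231
Result: Fb = 10056.231 * 1221.1 ≈ 12280000 N (5 s.f.)

12280000 N


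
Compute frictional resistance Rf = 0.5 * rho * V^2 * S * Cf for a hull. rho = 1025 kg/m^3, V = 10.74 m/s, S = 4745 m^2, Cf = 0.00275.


Formula: Rf = 0.5 * rho * V^2 * S * Cf
Step 1 — V^2 = 10.74^2 = 115.3476
Step 2 — 0.5 * rho * V^2 = 0.5 * 1025 * 115.3476 = 59115.645
Step 3 — Rf = 59115.645 * 4745 * 0.00275 ≈ 771390 N (5 s.f.)

771390 N


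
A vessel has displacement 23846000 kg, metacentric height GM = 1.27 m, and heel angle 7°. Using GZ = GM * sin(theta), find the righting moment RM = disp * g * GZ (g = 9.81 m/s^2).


Formula: GZ = GM * sin(theta); RM = disp * g * GZ
Step 1 — GZ = 1.27 * sin(7°) = 1.27 * 0.121869 = 0.154774 m
Step 2 — RM = 23846000 * 9.81 * 0.154774 ≈ 36206000 N·m (5 s.f.)

36206000 N·m


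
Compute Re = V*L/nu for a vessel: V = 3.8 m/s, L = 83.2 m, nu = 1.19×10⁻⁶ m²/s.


Formula: Re = V * L / nu
Step 1 — V * L = 3.8 * 83.2 = 316.16 m^2/s
Step 2 — Re = 316.16 / 1.19e-6 = 2.66e+08

2.66e+08


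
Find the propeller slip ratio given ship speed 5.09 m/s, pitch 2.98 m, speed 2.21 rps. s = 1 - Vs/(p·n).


Formula: s = 1 - Vs / (p * n)
Step 1 — p * n = 2.98 * 2.21 = 6.5858
Step 2 — Vs / (p*n) = 5.09 / 6.5858 = 0.772875 (6 d.p.)
Step 3 — s = 1 - 0.772875 = 0.227125

0.227125


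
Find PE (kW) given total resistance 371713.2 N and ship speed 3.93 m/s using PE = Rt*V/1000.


Formula: PE = Rt * V / 1000 (kW)
Step 1 — PE (W) = 371713.2 * 3.93 = 1460832.876 W
Step 2 — PE (kW) = 1460832.876 / 1000 ≈ 1460.8 kW (5 s.f.)

1460.8 kW


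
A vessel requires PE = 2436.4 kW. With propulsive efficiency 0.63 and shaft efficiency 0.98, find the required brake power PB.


Formula: PB = PE / (eta_D * eta_S)
Step 1 — combined efficiency = eta_D * eta_S = 0.63 * 0.98 = 0.6174
Step 2 — PB = 2436.4 / 0.6174 ≈ 3946.2 kW (5 s.f.)

3946.2 kW


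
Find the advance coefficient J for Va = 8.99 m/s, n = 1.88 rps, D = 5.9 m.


Formula: J = Va / (n * D)
Step 1 — n * D = 1.88 * 5.9 = 11.092
Step 2 — J = 8.99 / 11.092 ≈ 0.81049 (5 s.f.)

0.81049


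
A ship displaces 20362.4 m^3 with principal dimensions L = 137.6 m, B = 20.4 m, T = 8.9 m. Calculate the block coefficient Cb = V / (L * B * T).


Formula: Cb = V / (L * B * T)
Step 1 — L * B * T = 137.6 * 20.4 * 8.9 = 24982.656 m^3
Step 2 — Cb = 20362.4 / 24982.656 ≈ 0.81506 (5 s.f.)

0.81506


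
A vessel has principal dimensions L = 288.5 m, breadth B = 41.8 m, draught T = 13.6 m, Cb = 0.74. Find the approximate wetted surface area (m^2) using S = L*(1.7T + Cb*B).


Formula: S = 1.7*L*T + V/T with V = Cb*L*B*T, i.e. S = L * (1.7*T + Cb*B)
Step 1 — 1.7*T = 1.7 * 13.6 = 23.12 m
Step 2 — Cb*B = 0.74 * 41.8 = 30.932 m
Step 3 — 1.7*T + Cb*B = 23.12 + 30.932 = 54.052 m
Step 4 — S = 288.5 * 54.052 ≈ 15594 m^2 (5 s.f.)

15594 m^2


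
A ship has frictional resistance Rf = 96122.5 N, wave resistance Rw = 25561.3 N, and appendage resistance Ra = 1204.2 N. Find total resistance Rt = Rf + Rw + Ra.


Formula: Rt = Rf + Rw + Ra
Substituting: Rt = 96122.5 + 25561.3 + 1204.2
Result: Rt = 122888.0 N

122888.0 N


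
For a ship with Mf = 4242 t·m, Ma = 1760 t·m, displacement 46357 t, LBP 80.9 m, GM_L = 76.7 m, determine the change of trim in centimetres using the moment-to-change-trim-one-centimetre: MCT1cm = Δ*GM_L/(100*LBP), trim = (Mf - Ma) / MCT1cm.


Formula: net trimming moment = Mf - Ma; MCT1cm = Δ*GM_L/(100*LBP); trim = net moment / MCT1cm
Step 1 — net trimming moment = 4242 - 1760 = 2482 t·m
Step 2 — MCT1cm = 46357 * 76.7 / (100 * 80.9) = 439.5033 t·m/cm
Step 3 — trim = 2482 / 439.5033 ≈ 5.6473 cm (5 s.f.)

5.6473 cm


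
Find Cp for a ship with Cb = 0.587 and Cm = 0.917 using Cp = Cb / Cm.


Formula: Cp = Cb / Cm
Substituting: Cp = 0.587 / 0.917
Result: Cp ≈ 0.64013 (5 s.f.)

0.64013


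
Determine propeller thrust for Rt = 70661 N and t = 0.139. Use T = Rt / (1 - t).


Formula: T = Rt / (1 - t)
Step 1 — (1 - t) = 1 - 0.139 = 0.861
Step 2 — T = 70661 / 0.861 ≈ 82069 N (5 s.f.)

82069 N


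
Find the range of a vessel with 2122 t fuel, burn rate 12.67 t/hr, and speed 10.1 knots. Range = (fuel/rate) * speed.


Formula: endurance = fuel / rate; range = endurance * speed
Step 1 — endurance = 2122 / 12.67 = 167.4822 hours
Step 2 — range = 167.4822 * 10.1 ≈ 1691.6 nautical miles (5 s.f.)

1691.6 NM


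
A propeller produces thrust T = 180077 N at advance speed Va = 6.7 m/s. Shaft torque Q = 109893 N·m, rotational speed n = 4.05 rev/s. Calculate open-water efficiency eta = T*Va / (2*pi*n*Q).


Formula: eta = T * Va / (2 * pi * n * Q)
Step 1 — numerator = T * Va = 180077 * 6.7 = 1206515.9
Step 2 — 2 * pi * n = 2 * pi * 4.05 = 25.4469
Step 3 — denominator = 25.4469 * 109893 = 2796436.18
Step 4 — eta = 1206515.9 / 2796436.18 ≈ 0.43145 (5 s.f.)

0.43145


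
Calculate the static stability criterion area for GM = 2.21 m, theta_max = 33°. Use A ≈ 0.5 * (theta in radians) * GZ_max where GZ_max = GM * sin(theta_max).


Formula: GZ_max = GM * sin(theta); Area = 0.5 * theta_rad * GZ_max
Step 1 — GZ_max = 2.21 * sin(33°) = 2.21 * 0.544639 = 1.203652 m
Step 2 — theta_rad = 33 * pi/180 = 0.575959 rad
Step 3 — Area = 0.5 * 0.575959 * 1.203652 ≈ 0.34663 m·rad (5 s.f.)

0.34663 m·rad


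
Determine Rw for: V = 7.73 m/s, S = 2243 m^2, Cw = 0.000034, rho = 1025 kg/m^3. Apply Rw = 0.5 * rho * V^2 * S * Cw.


Formula: Rw = 0.5 * rho * V^2 * S * Cw
Step 1 — V^2 = 7.73^2 = 59.7529
Step 2 — 0.5 * rho * V^2 = 0.5 * 1025 * 59.7529 = 30623.36125
Step 3 — Rw = 30623.36125 * 2243 * 0.000034 ≈ 2335.4 N (5 s.f.)

2335.4 N


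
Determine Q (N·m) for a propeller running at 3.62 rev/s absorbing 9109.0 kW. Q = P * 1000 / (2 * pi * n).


Formula: Q = P_W / (2 * pi * n)
Step 1 — P_W = 9109.0 kW * 1000 = 9109000.0 W
Step 2 — 2 * pi * n = 2 * pi * 3.62 = 22.745131
Step 3 — Q = 9109000.0 / 22.745131 ≈ 400480 N·m (5 s.f.)

400480 N·m


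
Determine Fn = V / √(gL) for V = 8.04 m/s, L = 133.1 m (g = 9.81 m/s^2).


Formula: Fn = V / sqrt(g * L)
Step 1 — g * L = 9.81 * 133.1 = 1305.711
Step 2 — sqrt(g * L) = sqrt(1305.711) = 36.134623
Step 3 — Fn = 8.04 / 36.134623 ≈ 0.22250 (5 s.f.)

0.22250


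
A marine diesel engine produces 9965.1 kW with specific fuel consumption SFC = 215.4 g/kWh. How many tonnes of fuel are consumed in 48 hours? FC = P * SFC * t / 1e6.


Formula: FC (tonnes) = P * SFC * t / 1,000,000
Step 1 — P * SFC * t = 9965.1 * 215.4 * 48 = 103031161.92 g
Step 2 — FC (tonnes) = 103031161.92 / 1,000,000 ≈ 103.03 tonnes (5 s.f.)

103.03 tonnes


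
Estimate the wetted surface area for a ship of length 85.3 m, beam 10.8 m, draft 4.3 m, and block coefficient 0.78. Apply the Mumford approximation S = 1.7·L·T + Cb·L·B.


Formula: S = 1.7*L*T + V/T with V = Cb*L*B*T, i.e. S = L * (1.7*T + Cb*B)
Step 1 — 1.7*T = 1.7 * 4.3 = 7.31 m
Step 2 — Cb*B = 0.78 * 10.8 = 8.424 m
Step 3 — 1.7*T + Cb*B = 7.31 + 8.424 = 15.734 m
Step 4 — S = 85.3 * 15.734 ≈ 1342.1 m^2 (5 s.f.)

1342.1 m^2
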